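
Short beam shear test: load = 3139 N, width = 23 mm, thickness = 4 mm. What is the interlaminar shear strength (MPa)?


ILSS = 3F/(4bh) = 3*3139/(4*23*4) = 25.59 MPa

25.59 MPa


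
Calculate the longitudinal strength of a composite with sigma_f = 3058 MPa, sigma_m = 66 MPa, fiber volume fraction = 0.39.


sigma_1 = sigma_f*Vf + sigma_m*(1-Vf) = 3058*0.39 + 66*0.61 = 1232.9 MPa

1232.9 MPa


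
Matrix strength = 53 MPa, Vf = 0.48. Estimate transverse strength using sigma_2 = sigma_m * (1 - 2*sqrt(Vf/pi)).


factor = 1 - 2*sqrt(0.48/pi) = 0.2182
sigma_2 = 53 * 0.2182 = 11.57 MPa

11.57 MPa


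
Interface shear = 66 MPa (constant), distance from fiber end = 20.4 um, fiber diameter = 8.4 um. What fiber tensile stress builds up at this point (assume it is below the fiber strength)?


Force balance: sigma_f * (pi*d^2/4) = tau * (pi*d) * x  ->  sigma_f = 4 * tau * x / d
sigma_f = 4 * 66 * 20.4 / 8.4 = 641.1 MPa

641.1 MPa


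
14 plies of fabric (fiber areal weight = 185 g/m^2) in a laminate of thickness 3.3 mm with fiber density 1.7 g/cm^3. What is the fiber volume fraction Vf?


Vf = n * FAW / (rho_f * h * 1000) = 14 * 185 / (1.7 * 3.3 * 1000) = 0.4617

0.4617


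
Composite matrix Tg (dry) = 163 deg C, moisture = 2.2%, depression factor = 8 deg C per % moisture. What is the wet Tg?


Tg_wet = Tg_dry - k*moisture = 163 - 8*2.2 = 145.4 deg C

145.4 deg C


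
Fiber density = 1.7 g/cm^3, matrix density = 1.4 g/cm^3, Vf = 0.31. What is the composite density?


rho_c = rho_f*Vf + rho_m*(1-Vf) = 1.7*0.31 + 1.4*0.69 = 1.493 g/cm^3

1.493 g/cm^3


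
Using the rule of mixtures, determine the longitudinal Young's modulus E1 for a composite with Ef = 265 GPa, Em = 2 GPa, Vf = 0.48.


E1 = Ef*Vf + Em*(1-Vf) = 265*0.48 + 2*0.52 = 128.24 GPa

128.24 GPa


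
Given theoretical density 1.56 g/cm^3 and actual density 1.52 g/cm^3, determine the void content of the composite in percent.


Void% = (rho_theo - rho_actual)/rho_theo * 100 = (1.56 - 1.52)/1.56 * 100 = 2.56%

2.56%


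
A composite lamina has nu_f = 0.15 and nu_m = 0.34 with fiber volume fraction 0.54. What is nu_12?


nu_12 = nu_f*Vf + nu_m*(1-Vf) = 0.15*0.54 + 0.34*0.46 = 0.2374

0.2374


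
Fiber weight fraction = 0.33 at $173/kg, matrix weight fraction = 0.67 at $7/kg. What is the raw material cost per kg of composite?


Cost = cost_f*Wf + cost_m*Wm = 173*0.33 + 7*0.67 = $61.78/kg

$61.78/kg


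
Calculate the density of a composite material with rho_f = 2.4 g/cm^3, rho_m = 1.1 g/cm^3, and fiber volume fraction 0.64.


rho_c = rho_f*Vf + rho_m*(1-Vf) = 2.4*0.64 + 1.1*0.36 = 1.932 g/cm^3

1.932 g/cm^3


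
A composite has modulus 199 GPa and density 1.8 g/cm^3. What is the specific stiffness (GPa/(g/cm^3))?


Specific stiffness = E/rho = 199/1.8 = 110.6 GPa/(g/cm^3)

110.6 GPa/(g/cm^3)


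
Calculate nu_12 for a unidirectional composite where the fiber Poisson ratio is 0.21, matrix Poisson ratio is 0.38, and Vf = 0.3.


nu_12 = nu_f*Vf + nu_m*(1-Vf) = 0.21*0.3 + 0.38*0.7 = 0.329

0.329


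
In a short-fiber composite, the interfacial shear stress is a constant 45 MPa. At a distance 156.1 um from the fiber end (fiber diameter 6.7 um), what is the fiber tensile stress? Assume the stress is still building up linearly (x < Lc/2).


Force balance: sigma_f * (pi*d^2/4) = tau * (pi*d) * x  ->  sigma_f = 4 * tau * x / d
sigma_f = 4 * 45 * 156.1 / 6.7 = 4193.7 MPa

4193.7 MPa


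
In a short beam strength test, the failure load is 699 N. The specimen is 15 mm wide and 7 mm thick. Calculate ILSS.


ILSS = 3F/(4bh) = 3*699/(4*15*7) = 4.99 MPa

4.99 MPa


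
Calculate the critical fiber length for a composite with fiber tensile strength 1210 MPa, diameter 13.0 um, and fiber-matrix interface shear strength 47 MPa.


Lc = sigma_f * d / (2 * tau_i) = 1210 * 13.0 / (2 * 47) = 167.3 um

167.3 um


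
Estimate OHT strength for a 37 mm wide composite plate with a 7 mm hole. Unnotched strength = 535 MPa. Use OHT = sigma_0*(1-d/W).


OHT = sigma_0*(1-d/W) = 535*(1-7/37) = 433.8 MPa

433.8 MPa


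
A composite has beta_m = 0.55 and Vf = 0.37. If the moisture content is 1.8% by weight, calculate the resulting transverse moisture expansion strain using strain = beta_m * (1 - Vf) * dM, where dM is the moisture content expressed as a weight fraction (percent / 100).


dM = 1.8/100 = 0.018
strain = beta_m * (1-Vf) * dM = 0.55 * 0.63 * 0.018 = 0.006237

0.006237


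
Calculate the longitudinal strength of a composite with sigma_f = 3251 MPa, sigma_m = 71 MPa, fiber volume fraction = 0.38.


sigma_1 = sigma_f*Vf + sigma_m*(1-Vf) = 3251*0.38 + 71*0.62 = 1279.4 MPa

1279.4 MPa


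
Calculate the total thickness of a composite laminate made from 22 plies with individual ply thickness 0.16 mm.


h = n * t_ply = 22 * 0.16 = 3.52 mm

3.52 mm


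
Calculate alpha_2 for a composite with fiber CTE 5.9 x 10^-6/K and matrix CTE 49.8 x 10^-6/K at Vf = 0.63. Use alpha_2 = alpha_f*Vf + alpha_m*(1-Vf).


alpha_2 = alpha_f*Vf + alpha_m*(1-Vf) = 5.9*0.63 + 49.8*0.37 = 22.1 x 10^-6/K

22.1 x 10^-6/K


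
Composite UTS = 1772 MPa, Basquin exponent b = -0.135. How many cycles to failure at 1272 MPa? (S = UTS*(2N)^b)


N = 0.5 * (S/UTS)^(1/b) = 0.5 * (1272/1772)^(1/-0.135) = 5.8272 cycles

5.8272 cycles


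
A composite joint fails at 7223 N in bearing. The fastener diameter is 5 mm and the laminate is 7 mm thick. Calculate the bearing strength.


sigma_br = F/(d*h) = 7223/(5*7) = 206.4 MPa

206.4 MPa


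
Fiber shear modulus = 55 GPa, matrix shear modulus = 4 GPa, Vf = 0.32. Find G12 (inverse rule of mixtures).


1/G12 = Vf/Gf + (1-Vf)/Gm = 0.32/55 + 0.68/4
G12 = 5.69 GPa

5.69 GPa


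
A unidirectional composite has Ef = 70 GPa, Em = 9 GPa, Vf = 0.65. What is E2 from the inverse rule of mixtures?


1/E2 = Vf/Ef + (1-Vf)/Em = 0.65/70 + 0.35/9
E2 = 20.76 GPa

20.76 GPa


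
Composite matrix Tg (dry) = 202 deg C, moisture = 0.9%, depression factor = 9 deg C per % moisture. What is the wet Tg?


Tg_wet = Tg_dry - k*moisture = 202 - 9*0.9 = 193.9 deg C

193.9 deg C


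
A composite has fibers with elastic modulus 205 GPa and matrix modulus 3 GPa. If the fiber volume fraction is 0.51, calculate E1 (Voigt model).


E1 = Ef*Vf + Em*(1-Vf) = 205*0.51 + 3*0.49 = 106.02 GPa

106.02 GPa


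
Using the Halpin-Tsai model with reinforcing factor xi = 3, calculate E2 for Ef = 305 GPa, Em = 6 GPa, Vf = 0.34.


eta = (Ef/Em - 1)/(Ef/Em + xi) = (50.8333 - 1)/(50.8333 + 3) = 0.9257
E2 = Em*(1+xi*eta*Vf)/(1-eta*Vf) = 17.02 GPa

17.02 GPa


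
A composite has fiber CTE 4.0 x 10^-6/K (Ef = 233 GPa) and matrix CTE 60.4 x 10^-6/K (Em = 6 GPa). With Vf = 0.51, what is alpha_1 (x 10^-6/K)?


E1 = Ef*Vf + Em*(1-Vf) = 121.77
alpha_1 = (alpha_f*Ef*Vf + alpha_m*Em*(1-Vf))/E1 = 5.36 x 10^-6/K

5.36 x 10^-6/K


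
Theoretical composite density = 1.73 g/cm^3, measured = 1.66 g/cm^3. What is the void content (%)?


Void% = (rho_theo - rho_actual)/rho_theo * 100 = (1.73 - 1.66)/1.73 * 100 = 4.05%

4.05%


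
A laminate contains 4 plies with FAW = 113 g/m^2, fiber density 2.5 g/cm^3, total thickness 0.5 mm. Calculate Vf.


Vf = n * FAW / (rho_f * h * 1000) = 4 * 113 / (2.5 * 0.5 * 1000) = 0.3616

0.3616


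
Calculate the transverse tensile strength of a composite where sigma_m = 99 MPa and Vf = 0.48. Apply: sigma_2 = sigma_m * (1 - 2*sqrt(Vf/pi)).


factor = 1 - 2*sqrt(0.48/pi) = 0.2182
sigma_2 = 99 * 0.2182 = 21.61 MPa

21.61 MPa


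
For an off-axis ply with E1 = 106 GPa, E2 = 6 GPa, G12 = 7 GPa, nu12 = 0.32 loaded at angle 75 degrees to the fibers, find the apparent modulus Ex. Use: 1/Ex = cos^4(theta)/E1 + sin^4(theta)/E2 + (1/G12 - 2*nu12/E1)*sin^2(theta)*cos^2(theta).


cos^4(75) = 0.004487, sin^4(75) = 0.870513, sin^2(75)*cos^2(75) = 0.0625
1/G12 - 2*nu12/E1 = 1/7 - 2*0.32/106 = 0.136819 GPa^-1
1/Ex = 0.004487/106 + 0.870513/6 + 0.136819*0.0625 = 0.153679 GPa^-1
Ex = 6.51 GPa

6.51 GPa


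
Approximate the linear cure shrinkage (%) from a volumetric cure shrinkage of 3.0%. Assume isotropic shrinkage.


Linear shrinkage ≈ vol_shrink/3 = 3.0/3 = 1.0%

1.0%


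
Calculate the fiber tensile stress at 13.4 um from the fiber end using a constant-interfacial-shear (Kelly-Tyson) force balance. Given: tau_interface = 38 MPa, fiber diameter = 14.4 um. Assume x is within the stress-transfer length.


Force balance: sigma_f * (pi*d^2/4) = tau * (pi*d) * x  ->  sigma_f = 4 * tau * x / d
sigma_f = 4 * 38 * 13.4 / 14.4 = 141.4 MPa

141.4 MPa


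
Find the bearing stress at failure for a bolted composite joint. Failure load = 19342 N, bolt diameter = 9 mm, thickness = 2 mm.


sigma_br = F/(d*h) = 19342/(9*2) = 1074.6 MPa

1074.6 MPa


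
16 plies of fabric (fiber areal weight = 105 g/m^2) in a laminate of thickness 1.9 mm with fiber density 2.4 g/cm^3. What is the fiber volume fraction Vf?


Vf = n * FAW / (rho_f * h * 1000) = 16 * 105 / (2.4 * 1.9 * 1000) = 0.3684

0.3684


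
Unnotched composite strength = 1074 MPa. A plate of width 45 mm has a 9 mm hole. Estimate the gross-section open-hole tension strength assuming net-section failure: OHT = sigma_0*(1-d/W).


OHT = sigma_0*(1-d/W) = 1074*(1-9/45) = 859.2 MPa

859.2 MPa


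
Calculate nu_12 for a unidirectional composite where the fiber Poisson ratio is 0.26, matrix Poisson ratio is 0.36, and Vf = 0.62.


nu_12 = nu_f*Vf + nu_m*(1-Vf) = 0.26*0.62 + 0.36*0.38 = 0.298

0.298


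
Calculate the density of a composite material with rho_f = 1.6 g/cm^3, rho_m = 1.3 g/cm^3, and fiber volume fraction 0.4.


rho_c = rho_f*Vf + rho_m*(1-Vf) = 1.6*0.4 + 1.3*0.6 = 1.42 g/cm^3

1.42 g/cm^3


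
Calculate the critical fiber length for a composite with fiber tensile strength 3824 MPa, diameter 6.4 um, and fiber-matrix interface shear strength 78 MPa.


Lc = sigma_f * d / (2 * tau_i) = 3824 * 6.4 / (2 * 78) = 156.9 um

156.9 um


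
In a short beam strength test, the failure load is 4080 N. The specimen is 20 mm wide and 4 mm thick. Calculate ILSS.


ILSS = 3F/(4bh) = 3*4080/(4*20*4) = 38.25 MPa

38.25 MPa


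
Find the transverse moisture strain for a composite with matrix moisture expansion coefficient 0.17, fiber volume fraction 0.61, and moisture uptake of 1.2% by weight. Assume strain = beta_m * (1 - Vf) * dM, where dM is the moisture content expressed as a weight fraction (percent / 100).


dM = 1.2/100 = 0.012
strain = beta_m * (1-Vf) * dM = 0.17 * 0.39 * 0.012 = 0.0007956

0.0007956


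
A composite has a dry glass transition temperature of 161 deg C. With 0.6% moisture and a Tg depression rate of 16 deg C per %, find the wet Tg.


Tg_wet = Tg_dry - k*moisture = 161 - 16*0.6 = 151.4 deg C

151.4 deg C


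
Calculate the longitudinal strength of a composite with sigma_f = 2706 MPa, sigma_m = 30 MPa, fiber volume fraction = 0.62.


sigma_1 = sigma_f*Vf + sigma_m*(1-Vf) = 2706*0.62 + 30*0.38 = 1689.1 MPa

1689.1 MPa


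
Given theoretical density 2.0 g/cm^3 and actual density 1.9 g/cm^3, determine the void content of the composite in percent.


Void% = (rho_theo - rho_actual)/rho_theo * 100 = (2.0 - 1.9)/2.0 * 100 = 5.0%

5.0%


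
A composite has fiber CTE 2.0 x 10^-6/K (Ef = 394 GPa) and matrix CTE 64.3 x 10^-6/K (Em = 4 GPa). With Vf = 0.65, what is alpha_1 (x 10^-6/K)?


E1 = Ef*Vf + Em*(1-Vf) = 257.5
alpha_1 = (alpha_f*Ef*Vf + alpha_m*Em*(1-Vf))/E1 = 2.34 x 10^-6/K

2.34 x 10^-6/K


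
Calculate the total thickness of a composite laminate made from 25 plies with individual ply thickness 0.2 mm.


h = n * t_ply = 25 * 0.2 = 5.0 mm

5.0 mm


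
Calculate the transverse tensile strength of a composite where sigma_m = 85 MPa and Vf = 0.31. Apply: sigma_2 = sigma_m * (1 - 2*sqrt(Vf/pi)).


factor = 1 - 2*sqrt(0.31/pi) = 0.3717
sigma_2 = 85 * 0.3717 = 31.6 MPa

31.6 MPa


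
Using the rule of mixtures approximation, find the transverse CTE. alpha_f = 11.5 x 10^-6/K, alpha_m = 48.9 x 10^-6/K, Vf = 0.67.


alpha_2 = alpha_f*Vf + alpha_m*(1-Vf) = 11.5*0.67 + 48.9*0.33 = 23.8 x 10^-6/K

23.8 x 10^-6/K


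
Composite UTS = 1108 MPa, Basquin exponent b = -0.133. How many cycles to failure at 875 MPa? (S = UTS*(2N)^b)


N = 0.5 * (S/UTS)^(1/b) = 0.5 * (875/1108)^(1/-0.133) = 2.9504 cycles

2.9504 cycles


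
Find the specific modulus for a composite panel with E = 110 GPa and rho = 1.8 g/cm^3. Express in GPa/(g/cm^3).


Specific stiffness = E/rho = 110/1.8 = 61.1 GPa/(g/cm^3)

61.1 GPa/(g/cm^3)


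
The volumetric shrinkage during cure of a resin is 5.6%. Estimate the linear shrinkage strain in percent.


Linear shrinkage ≈ vol_shrink/3 = 5.6/3 = 1.867%

1.867%


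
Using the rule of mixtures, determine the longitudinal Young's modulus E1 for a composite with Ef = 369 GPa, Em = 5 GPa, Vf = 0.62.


E1 = Ef*Vf + Em*(1-Vf) = 369*0.62 + 5*0.38 = 230.68 GPa

230.68 GPa


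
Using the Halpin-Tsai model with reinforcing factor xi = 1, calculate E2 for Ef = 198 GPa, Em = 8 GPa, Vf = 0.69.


eta = (Ef/Em - 1)/(Ef/Em + xi) = (24.75 - 1)/(24.75 + 1) = 0.9223
E2 = Em*(1+xi*eta*Vf)/(1-eta*Vf) = 36.01 GPa

36.01 GPa


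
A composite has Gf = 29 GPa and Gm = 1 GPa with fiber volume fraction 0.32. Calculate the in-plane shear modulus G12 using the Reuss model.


1/G12 = Vf/Gf + (1-Vf)/Gm = 0.32/29 + 0.68/1
G12 = 1.45 GPa

1.45 GPa


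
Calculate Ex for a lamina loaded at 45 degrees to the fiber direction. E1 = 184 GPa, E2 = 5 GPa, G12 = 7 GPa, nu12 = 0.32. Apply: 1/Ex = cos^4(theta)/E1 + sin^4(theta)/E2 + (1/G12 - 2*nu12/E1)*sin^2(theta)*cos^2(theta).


cos^4(45) = 0.25, sin^4(45) = 0.25, sin^2(45)*cos^2(45) = 0.25
1/G12 - 2*nu12/E1 = 1/7 - 2*0.32/184 = 0.139379 GPa^-1
1/Ex = 0.25/184 + 0.25/5 + 0.139379*0.25 = 0.0862034 GPa^-1
Ex = 11.6 GPa

11.6 GPa


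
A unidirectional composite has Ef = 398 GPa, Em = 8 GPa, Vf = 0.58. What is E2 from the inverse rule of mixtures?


1/E2 = Vf/Ef + (1-Vf)/Em = 0.58/398 + 0.42/8
E2 = 18.53 GPa

18.53 GPa


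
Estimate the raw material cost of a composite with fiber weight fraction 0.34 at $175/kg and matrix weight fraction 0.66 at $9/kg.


Cost = cost_f*Wf + cost_m*Wm = 175*0.34 + 9*0.66 = $65.44/kg

$65.44/kg


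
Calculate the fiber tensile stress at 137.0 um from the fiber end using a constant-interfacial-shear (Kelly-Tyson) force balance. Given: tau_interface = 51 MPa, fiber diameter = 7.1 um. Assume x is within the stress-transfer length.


Force balance: sigma_f * (pi*d^2/4) = tau * (pi*d) * x  ->  sigma_f = 4 * tau * x / d
sigma_f = 4 * 51 * 137.0 / 7.1 = 3936.3 MPa

3936.3 MPa


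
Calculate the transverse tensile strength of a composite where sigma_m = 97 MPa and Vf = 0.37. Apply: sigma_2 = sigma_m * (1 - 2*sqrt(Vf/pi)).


factor = 1 - 2*sqrt(0.37/pi) = 0.3136
sigma_2 = 97 * 0.3136 = 30.42 MPa

30.42 MPa


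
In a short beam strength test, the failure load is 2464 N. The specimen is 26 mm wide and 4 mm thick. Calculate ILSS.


ILSS = 3F/(4bh) = 3*2464/(4*26*4) = 17.77 MPa

17.77 MPa


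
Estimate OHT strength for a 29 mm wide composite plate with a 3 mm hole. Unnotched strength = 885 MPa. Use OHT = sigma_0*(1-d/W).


OHT = sigma_0*(1-d/W) = 885*(1-3/29) = 793.4 MPa

793.4 MPa


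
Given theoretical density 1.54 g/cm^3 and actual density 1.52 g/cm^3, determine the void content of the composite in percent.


Void% = (rho_theo - rho_actual)/rho_theo * 100 = (1.54 - 1.52)/1.54 * 100 = 1.3%

1.3%


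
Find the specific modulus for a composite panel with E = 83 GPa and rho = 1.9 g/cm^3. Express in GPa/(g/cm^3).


Specific stiffness = E/rho = 83/1.9 = 43.7 GPa/(g/cm^3)

43.7 GPa/(g/cm^3)


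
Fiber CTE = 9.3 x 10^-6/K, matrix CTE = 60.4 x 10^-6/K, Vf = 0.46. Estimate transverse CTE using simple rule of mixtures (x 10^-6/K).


alpha_2 = alpha_f*Vf + alpha_m*(1-Vf) = 9.3*0.46 + 60.4*0.54 = 36.9 x 10^-6/K

36.9 x 10^-6/K


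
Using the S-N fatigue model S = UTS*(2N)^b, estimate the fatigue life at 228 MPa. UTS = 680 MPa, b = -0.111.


N = 0.5 * (S/UTS)^(1/b) = 0.5 * (228/680)^(1/-0.111) = 9427.8364 cycles

9427.8364 cycles


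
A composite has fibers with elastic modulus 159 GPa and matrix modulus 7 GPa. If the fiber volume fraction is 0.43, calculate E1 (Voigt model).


E1 = Ef*Vf + Em*(1-Vf) = 159*0.43 + 7*0.57 = 72.36 GPa

72.36 GPa


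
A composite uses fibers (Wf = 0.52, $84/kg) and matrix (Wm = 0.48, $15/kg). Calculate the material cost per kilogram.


Cost = cost_f*Wf + cost_m*Wm = 84*0.52 + 15*0.48 = $50.88/kg

$50.88/kg


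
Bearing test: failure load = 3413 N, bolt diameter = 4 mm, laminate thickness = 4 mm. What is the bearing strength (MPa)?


sigma_br = F/(d*h) = 3413/(4*4) = 213.3 MPa

213.3 MPa


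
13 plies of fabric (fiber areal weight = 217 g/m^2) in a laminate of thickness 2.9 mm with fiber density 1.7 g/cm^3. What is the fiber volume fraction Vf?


Vf = n * FAW / (rho_f * h * 1000) = 13 * 217 / (1.7 * 2.9 * 1000) = 0.5722

0.5722


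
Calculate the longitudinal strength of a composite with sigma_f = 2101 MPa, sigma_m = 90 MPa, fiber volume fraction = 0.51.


sigma_1 = sigma_f*Vf + sigma_m*(1-Vf) = 2101*0.51 + 90*0.49 = 1115.6 MPa

1115.6 MPa


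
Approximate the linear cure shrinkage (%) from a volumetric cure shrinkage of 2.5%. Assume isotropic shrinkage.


Linear shrinkage ≈ vol_shrink/3 = 2.5/3 = 0.833%

0.833%


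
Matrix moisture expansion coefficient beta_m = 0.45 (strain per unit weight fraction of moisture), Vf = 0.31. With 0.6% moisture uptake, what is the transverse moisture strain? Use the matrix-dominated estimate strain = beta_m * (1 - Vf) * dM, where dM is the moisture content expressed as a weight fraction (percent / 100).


dM = 0.6/100 = 0.006
strain = beta_m * (1-Vf) * dM = 0.45 * 0.69 * 0.006 = 0.001863

0.001863


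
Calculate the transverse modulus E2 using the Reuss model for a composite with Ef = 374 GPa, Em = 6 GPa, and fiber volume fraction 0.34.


1/E2 = Vf/Ef + (1-Vf)/Em = 0.34/374 + 0.66/6
E2 = 9.02 GPa

9.02 GPa


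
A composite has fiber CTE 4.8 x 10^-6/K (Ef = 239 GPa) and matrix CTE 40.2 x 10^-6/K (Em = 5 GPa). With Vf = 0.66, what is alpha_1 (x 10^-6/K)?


E1 = Ef*Vf + Em*(1-Vf) = 159.44
alpha_1 = (alpha_f*Ef*Vf + alpha_m*Em*(1-Vf))/E1 = 5.18 x 10^-6/K

5.18 x 10^-6/K


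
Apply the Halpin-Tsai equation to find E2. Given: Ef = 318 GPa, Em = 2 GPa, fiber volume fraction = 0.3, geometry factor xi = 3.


eta = (Ef/Em - 1)/(Ef/Em + xi) = (159.0 - 1)/(159.0 + 3) = 0.9753
E2 = Em*(1+xi*eta*Vf)/(1-eta*Vf) = 5.31 GPa

5.31 GPa


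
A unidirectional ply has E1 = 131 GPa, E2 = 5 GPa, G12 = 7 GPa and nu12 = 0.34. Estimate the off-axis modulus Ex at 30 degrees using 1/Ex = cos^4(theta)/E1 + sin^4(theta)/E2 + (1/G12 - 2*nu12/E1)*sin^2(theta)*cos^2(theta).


cos^4(30) = 0.5625, sin^4(30) = 0.0625, sin^2(30)*cos^2(30) = 0.1875
1/G12 - 2*nu12/E1 = 1/7 - 2*0.34/131 = 0.137666 GPa^-1
1/Ex = 0.5625/131 + 0.0625/5 + 0.137666*0.1875 = 0.0426063 GPa^-1
Ex = 23.47 GPa

23.47 GPa


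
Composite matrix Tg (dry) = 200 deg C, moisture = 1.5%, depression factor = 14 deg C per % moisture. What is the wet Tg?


Tg_wet = Tg_dry - k*moisture = 200 - 14*1.5 = 179.0 deg C

179.0 deg C


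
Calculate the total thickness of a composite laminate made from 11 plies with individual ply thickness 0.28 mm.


h = n * t_ply = 11 * 0.28 = 3.08 mm

3.08 mm


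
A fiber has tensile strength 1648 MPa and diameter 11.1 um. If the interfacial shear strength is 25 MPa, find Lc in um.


Lc = sigma_f * d / (2 * tau_i) = 1648 * 11.1 / (2 * 25) = 365.9 um

365.9 um


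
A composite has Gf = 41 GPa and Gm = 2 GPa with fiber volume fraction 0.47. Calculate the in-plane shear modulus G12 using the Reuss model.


1/G12 = Vf/Gf + (1-Vf)/Gm = 0.47/41 + 0.53/2
G12 = 3.62 GPa

3.62 GPa


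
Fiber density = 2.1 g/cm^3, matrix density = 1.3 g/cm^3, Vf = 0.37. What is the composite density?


rho_c = rho_f*Vf + rho_m*(1-Vf) = 2.1*0.37 + 1.3*0.63 = 1.596 g/cm^3

1.596 g/cm^3


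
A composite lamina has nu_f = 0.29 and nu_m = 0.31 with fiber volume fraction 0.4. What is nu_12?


nu_12 = nu_f*Vf + nu_m*(1-Vf) = 0.29*0.4 + 0.31*0.6 = 0.302

0.302


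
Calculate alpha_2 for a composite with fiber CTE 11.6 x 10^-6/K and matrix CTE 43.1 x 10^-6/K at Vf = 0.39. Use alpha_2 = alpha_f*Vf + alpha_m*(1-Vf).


alpha_2 = alpha_f*Vf + alpha_m*(1-Vf) = 11.6*0.39 + 43.1*0.61 = 30.8 x 10^-6/K

30.8 x 10^-6/K


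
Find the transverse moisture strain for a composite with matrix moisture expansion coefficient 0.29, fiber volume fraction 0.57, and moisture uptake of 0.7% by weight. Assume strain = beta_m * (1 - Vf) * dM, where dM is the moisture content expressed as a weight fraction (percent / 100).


dM = 0.7/100 = 0.007
strain = beta_m * (1-Vf) * dM = 0.29 * 0.43 * 0.007 = 0.0008729

0.0008729


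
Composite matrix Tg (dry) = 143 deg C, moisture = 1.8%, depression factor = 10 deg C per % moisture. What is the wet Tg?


Tg_wet = Tg_dry - k*moisture = 143 - 10*1.8 = 125.0 deg C

125.0 deg C


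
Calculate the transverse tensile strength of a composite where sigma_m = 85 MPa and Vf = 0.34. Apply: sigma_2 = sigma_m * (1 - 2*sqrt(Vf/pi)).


factor = 1 - 2*sqrt(0.34/pi) = 0.342
sigma_2 = 85 * 0.342 = 29.07 MPa

29.07 MPa


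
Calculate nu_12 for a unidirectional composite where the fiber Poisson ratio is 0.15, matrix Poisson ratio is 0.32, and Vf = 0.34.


nu_12 = nu_f*Vf + nu_m*(1-Vf) = 0.15*0.34 + 0.32*0.66 = 0.2622

0.2622


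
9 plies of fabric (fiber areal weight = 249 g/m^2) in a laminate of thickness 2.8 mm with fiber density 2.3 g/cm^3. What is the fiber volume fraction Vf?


Vf = n * FAW / (rho_f * h * 1000) = 9 * 249 / (2.3 * 2.8 * 1000) = 0.348

0.348


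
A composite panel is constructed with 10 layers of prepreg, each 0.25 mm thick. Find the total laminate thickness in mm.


h = n * t_ply = 10 * 0.25 = 2.5 mm

2.5 mm


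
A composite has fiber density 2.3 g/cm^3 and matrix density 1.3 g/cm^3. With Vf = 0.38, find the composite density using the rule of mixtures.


rho_c = rho_f*Vf + rho_m*(1-Vf) = 2.3*0.38 + 1.3*0.62 = 1.68 g/cm^3

1.68 g/cm^3


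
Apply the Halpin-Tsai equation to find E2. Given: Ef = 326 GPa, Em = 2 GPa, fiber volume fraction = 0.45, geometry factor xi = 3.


eta = (Ef/Em - 1)/(Ef/Em + xi) = (163.0 - 1)/(163.0 + 3) = 0.9759
E2 = Em*(1+xi*eta*Vf)/(1-eta*Vf) = 8.26 GPa

8.26 GPa


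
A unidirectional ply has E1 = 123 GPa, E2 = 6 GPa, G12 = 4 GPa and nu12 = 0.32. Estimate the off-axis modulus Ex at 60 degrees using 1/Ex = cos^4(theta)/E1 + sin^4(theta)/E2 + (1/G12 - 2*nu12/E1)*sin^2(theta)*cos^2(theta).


cos^4(60) = 0.0625, sin^4(60) = 0.5625, sin^2(60)*cos^2(60) = 0.1875
1/G12 - 2*nu12/E1 = 1/4 - 2*0.32/123 = 0.244797 GPa^-1
1/Ex = 0.0625/123 + 0.5625/6 + 0.244797*0.1875 = 0.1401575 GPa^-1
Ex = 7.13 GPa

7.13 GPa


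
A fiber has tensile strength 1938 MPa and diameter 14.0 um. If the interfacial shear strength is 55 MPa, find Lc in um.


Lc = sigma_f * d / (2 * tau_i) = 1938 * 14.0 / (2 * 55) = 246.7 um

246.7 um


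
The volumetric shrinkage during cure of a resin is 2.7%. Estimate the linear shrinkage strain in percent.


Linear shrinkage ≈ vol_shrink/3 = 2.7/3 = 0.9%

0.9%


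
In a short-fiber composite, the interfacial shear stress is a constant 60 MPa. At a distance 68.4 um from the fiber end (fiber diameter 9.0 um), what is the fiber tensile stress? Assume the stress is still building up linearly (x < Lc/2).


Force balance: sigma_f * (pi*d^2/4) = tau * (pi*d) * x  ->  sigma_f = 4 * tau * x / d
sigma_f = 4 * 60 * 68.4 / 9.0 = 1824.0 MPa

1824.0 MPa


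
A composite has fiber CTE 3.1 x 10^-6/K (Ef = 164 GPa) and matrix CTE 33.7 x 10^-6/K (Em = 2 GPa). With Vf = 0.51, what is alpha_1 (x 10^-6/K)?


E1 = Ef*Vf + Em*(1-Vf) = 84.62
alpha_1 = (alpha_f*Ef*Vf + alpha_m*Em*(1-Vf))/E1 = 3.45 x 10^-6/K

3.45 x 10^-6/K


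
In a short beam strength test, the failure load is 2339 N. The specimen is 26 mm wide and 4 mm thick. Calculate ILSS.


ILSS = 3F/(4bh) = 3*2339/(4*26*4) = 16.87 MPa

16.87 MPa


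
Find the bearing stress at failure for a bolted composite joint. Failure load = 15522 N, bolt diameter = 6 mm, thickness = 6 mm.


sigma_br = F/(d*h) = 15522/(6*6) = 431.2 MPa

431.2 MPa


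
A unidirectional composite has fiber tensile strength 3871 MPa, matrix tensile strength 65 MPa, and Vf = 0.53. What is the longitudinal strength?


sigma_1 = sigma_f*Vf + sigma_m*(1-Vf) = 3871*0.53 + 65*0.47 = 2082.2 MPa

2082.2 MPa


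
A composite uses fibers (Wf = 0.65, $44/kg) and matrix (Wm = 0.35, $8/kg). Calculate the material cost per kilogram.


Cost = cost_f*Wf + cost_m*Wm = 44*0.65 + 8*0.35 = $31.4/kg

$31.4/kg


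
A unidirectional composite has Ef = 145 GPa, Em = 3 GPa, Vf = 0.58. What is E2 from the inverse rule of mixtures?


1/E2 = Vf/Ef + (1-Vf)/Em = 0.58/145 + 0.42/3
E2 = 6.94 GPa

6.94 GPa


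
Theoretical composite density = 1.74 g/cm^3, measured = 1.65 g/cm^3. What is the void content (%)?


Void% = (rho_theo - rho_actual)/rho_theo * 100 = (1.74 - 1.65)/1.74 * 100 = 5.17%

5.17%


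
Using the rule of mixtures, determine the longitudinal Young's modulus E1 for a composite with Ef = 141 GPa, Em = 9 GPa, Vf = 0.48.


E1 = Ef*Vf + Em*(1-Vf) = 141*0.48 + 9*0.52 = 72.36 GPa

72.36 GPa


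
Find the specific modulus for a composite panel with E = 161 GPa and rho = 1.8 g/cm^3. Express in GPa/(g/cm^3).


Specific stiffness = E/rho = 161/1.8 = 89.4 GPa/(g/cm^3)

89.4 GPa/(g/cm^3)


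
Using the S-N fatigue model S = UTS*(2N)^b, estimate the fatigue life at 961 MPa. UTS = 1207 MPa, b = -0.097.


N = 0.5 * (S/UTS)^(1/b) = 0.5 * (961/1207)^(1/-0.097) = 5.2411 cycles

5.2411 cycles


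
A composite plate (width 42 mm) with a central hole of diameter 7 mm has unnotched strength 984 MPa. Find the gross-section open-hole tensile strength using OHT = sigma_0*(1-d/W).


OHT = sigma_0*(1-d/W) = 984*(1-7/42) = 820.0 MPa

820.0 MPa


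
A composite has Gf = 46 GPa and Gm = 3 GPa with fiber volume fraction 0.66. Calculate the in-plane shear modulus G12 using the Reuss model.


1/G12 = Vf/Gf + (1-Vf)/Gm = 0.66/46 + 0.34/3
G12 = 7.83 GPa

7.83 GPa


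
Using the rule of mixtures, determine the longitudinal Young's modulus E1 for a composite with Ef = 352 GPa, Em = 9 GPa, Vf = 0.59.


E1 = Ef*Vf + Em*(1-Vf) = 352*0.59 + 9*0.41 = 211.37 GPa

211.37 GPa


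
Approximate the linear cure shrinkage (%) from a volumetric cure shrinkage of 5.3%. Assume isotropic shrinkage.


Linear shrinkage ≈ vol_shrink/3 = 5.3/3 = 1.767%

1.767%


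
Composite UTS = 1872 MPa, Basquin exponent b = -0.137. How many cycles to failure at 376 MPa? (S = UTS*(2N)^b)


N = 0.5 * (S/UTS)^(1/b) = 0.5 * (376/1872)^(1/-0.137) = 61294.6480 cycles

61294.6480 cycles


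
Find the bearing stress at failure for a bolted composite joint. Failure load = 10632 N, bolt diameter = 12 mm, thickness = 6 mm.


sigma_br = F/(d*h) = 10632/(12*6) = 147.7 MPa

147.7 MPa


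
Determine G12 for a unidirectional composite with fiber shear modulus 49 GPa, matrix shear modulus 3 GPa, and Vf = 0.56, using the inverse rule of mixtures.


1/G12 = Vf/Gf + (1-Vf)/Gm = 0.56/49 + 0.44/3
G12 = 6.33 GPa

6.33 GPa


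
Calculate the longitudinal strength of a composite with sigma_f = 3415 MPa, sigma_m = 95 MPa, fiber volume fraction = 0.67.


sigma_1 = sigma_f*Vf + sigma_m*(1-Vf) = 3415*0.67 + 95*0.33 = 2319.4 MPa

2319.4 MPa


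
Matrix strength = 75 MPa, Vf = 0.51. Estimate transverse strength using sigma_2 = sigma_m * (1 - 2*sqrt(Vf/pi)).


factor = 1 - 2*sqrt(0.51/pi) = 0.1942
sigma_2 = 75 * 0.1942 = 14.56 MPa

14.56 MPa


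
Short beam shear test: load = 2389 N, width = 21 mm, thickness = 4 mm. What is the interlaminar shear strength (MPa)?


ILSS = 3F/(4bh) = 3*2389/(4*21*4) = 21.33 MPa

21.33 MPa


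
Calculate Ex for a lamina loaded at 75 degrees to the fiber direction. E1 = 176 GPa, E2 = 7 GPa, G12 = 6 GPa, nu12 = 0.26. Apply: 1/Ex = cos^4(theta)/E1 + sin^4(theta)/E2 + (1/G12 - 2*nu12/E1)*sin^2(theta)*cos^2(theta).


cos^4(75) = 0.004487, sin^4(75) = 0.870513, sin^2(75)*cos^2(75) = 0.0625
1/G12 - 2*nu12/E1 = 1/6 - 2*0.26/176 = 0.163712 GPa^-1
1/Ex = 0.004487/176 + 0.870513/7 + 0.163712*0.0625 = 0.1346165 GPa^-1
Ex = 7.43 GPa

7.43 GPa


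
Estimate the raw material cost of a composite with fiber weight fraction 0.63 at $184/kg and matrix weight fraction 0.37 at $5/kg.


Cost = cost_f*Wf + cost_m*Wm = 184*0.63 + 5*0.37 = $117.77/kg

$117.77/kg


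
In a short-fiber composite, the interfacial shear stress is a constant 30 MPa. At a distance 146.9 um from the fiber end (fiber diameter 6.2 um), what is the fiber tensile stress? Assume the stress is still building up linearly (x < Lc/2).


Force balance: sigma_f * (pi*d^2/4) = tau * (pi*d) * x  ->  sigma_f = 4 * tau * x / d
sigma_f = 4 * 30 * 146.9 / 6.2 = 2843.2 MPa

2843.2 MPa


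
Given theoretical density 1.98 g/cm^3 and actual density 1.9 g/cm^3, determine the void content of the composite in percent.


Void% = (rho_theo - rho_actual)/rho_theo * 100 = (1.98 - 1.9)/1.98 * 100 = 4.04%

4.04%


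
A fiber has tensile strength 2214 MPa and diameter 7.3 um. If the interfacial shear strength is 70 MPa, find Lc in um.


Lc = sigma_f * d / (2 * tau_i) = 2214 * 7.3 / (2 * 70) = 115.4 um

115.4 um


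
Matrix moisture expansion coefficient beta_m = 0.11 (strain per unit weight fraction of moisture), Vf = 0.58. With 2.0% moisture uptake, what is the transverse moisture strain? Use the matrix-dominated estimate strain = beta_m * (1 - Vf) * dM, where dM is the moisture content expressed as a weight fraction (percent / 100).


dM = 2.0/100 = 0.02
strain = beta_m * (1-Vf) * dM = 0.11 * 0.42 * 0.02 = 0.000924

0.000924


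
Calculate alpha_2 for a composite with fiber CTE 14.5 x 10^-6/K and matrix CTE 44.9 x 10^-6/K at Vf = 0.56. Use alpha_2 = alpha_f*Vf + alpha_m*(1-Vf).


alpha_2 = alpha_f*Vf + alpha_m*(1-Vf) = 14.5*0.56 + 44.9*0.44 = 27.9 x 10^-6/K

27.9 x 10^-6/K


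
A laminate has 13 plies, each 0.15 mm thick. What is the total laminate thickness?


h = n * t_ply = 13 * 0.15 = 1.95 mm

1.95 mm


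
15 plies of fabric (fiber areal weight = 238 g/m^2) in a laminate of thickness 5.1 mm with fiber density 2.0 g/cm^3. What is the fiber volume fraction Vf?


Vf = n * FAW / (rho_f * h * 1000) = 15 * 238 / (2.0 * 5.1 * 1000) = 0.35

0.35


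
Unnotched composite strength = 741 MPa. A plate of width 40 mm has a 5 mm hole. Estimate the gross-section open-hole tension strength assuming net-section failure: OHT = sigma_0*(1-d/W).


OHT = sigma_0*(1-d/W) = 741*(1-5/40) = 648.4 MPa

648.4 MPa


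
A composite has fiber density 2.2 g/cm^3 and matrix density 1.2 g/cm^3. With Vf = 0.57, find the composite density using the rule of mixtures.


rho_c = rho_f*Vf + rho_m*(1-Vf) = 2.2*0.57 + 1.2*0.43 = 1.77 g/cm^3

1.77 g/cm^3


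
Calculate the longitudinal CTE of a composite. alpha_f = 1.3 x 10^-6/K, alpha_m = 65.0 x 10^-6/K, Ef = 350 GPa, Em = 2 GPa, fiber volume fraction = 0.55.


E1 = Ef*Vf + Em*(1-Vf) = 193.4
alpha_1 = (alpha_f*Ef*Vf + alpha_m*Em*(1-Vf))/E1 = 1.6 x 10^-6/K

1.6 x 10^-6/K


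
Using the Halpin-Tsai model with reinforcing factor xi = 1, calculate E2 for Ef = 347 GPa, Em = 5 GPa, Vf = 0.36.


eta = (Ef/Em - 1)/(Ef/Em + xi) = (69.4 - 1)/(69.4 + 1) = 0.9716
E2 = Em*(1+xi*eta*Vf)/(1-eta*Vf) = 10.38 GPa

10.38 GPa


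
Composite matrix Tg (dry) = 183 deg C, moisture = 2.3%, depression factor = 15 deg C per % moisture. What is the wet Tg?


Tg_wet = Tg_dry - k*moisture = 183 - 15*2.3 = 148.5 deg C

148.5 deg C


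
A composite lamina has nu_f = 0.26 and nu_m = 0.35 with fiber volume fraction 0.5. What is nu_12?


nu_12 = nu_f*Vf + nu_m*(1-Vf) = 0.26*0.5 + 0.35*0.5 = 0.305

0.305


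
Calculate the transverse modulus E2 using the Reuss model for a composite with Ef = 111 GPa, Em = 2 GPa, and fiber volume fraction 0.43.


1/E2 = Vf/Ef + (1-Vf)/Em = 0.43/111 + 0.57/2
E2 = 3.46 GPa

3.46 GPa


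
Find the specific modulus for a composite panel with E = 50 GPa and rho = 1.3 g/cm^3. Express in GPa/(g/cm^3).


Specific stiffness = E/rho = 50/1.3 = 38.5 GPa/(g/cm^3)

38.5 GPa/(g/cm^3)


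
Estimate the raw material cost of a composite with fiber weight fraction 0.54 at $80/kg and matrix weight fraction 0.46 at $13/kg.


Cost = cost_f*Wf + cost_m*Wm = 80*0.54 + 13*0.46 = $49.18/kg

$49.18/kg


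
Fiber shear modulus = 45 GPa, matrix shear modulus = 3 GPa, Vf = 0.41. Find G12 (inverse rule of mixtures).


1/G12 = Vf/Gf + (1-Vf)/Gm = 0.41/45 + 0.59/3
G12 = 4.86 GPa

4.86 GPa


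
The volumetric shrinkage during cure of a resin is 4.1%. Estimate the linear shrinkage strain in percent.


Linear shrinkage ≈ vol_shrink/3 = 4.1/3 = 1.367%

1.367%


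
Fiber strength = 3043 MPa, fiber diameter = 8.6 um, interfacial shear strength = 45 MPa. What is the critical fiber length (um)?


Lc = sigma_f * d / (2 * tau_i) = 3043 * 8.6 / (2 * 45) = 290.8 um

290.8 um


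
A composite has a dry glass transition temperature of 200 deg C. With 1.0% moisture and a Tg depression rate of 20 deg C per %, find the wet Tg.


Tg_wet = Tg_dry - k*moisture = 200 - 20*1.0 = 180.0 deg C

180.0 deg C


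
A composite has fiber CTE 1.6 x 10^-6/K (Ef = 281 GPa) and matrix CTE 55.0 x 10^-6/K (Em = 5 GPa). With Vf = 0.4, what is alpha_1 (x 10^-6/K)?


E1 = Ef*Vf + Em*(1-Vf) = 115.4
alpha_1 = (alpha_f*Ef*Vf + alpha_m*Em*(1-Vf))/E1 = 2.99 x 10^-6/K

2.99 x 10^-6/K


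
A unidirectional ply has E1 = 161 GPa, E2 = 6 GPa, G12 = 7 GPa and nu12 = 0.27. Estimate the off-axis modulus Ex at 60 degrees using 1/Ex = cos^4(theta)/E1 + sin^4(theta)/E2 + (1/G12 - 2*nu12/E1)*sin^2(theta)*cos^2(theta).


cos^4(60) = 0.0625, sin^4(60) = 0.5625, sin^2(60)*cos^2(60) = 0.1875
1/G12 - 2*nu12/E1 = 1/7 - 2*0.27/161 = 0.139503 GPa^-1
1/Ex = 0.0625/161 + 0.5625/6 + 0.139503*0.1875 = 0.120295 GPa^-1
Ex = 8.31 GPa

8.31 GPa


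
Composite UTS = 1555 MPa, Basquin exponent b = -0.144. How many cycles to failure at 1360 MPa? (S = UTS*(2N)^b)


N = 0.5 * (S/UTS)^(1/b) = 0.5 * (1360/1555)^(1/-0.144) = 1.2679 cycles

1.2679 cycles


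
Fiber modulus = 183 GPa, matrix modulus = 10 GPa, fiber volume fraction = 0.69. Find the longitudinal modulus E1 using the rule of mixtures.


E1 = Ef*Vf + Em*(1-Vf) = 183*0.69 + 10*0.31 = 129.37 GPa

129.37 GPa


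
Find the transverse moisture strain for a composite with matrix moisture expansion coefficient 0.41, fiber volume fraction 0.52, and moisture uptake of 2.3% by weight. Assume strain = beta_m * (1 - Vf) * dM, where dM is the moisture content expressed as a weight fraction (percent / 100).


dM = 2.3/100 = 0.023
strain = beta_m * (1-Vf) * dM = 0.41 * 0.48 * 0.023 = 0.0045264

0.0045264


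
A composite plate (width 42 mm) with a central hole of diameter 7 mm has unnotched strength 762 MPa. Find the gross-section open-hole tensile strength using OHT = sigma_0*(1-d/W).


OHT = sigma_0*(1-d/W) = 762*(1-7/42) = 635.0 MPa

635.0 MPa


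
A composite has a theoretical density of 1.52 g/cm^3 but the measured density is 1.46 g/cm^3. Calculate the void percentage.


Void% = (rho_theo - rho_actual)/rho_theo * 100 = (1.52 - 1.46)/1.52 * 100 = 3.95%

3.95%


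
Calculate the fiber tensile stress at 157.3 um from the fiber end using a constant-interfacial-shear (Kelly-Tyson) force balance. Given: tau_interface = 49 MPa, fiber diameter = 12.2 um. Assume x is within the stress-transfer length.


Force balance: sigma_f * (pi*d^2/4) = tau * (pi*d) * x  ->  sigma_f = 4 * tau * x / d
sigma_f = 4 * 49 * 157.3 / 12.2 = 2527.1 MPa

2527.1 MPa


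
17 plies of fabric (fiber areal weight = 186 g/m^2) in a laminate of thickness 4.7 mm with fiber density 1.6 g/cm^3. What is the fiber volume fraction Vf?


Vf = n * FAW / (rho_f * h * 1000) = 17 * 186 / (1.6 * 4.7 * 1000) = 0.4205

0.4205


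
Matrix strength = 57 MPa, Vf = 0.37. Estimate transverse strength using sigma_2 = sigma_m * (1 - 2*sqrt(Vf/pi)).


factor = 1 - 2*sqrt(0.37/pi) = 0.3136
sigma_2 = 57 * 0.3136 = 17.88 MPa

17.88 MPa


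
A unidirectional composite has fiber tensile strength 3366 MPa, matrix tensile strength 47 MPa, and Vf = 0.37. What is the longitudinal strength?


sigma_1 = sigma_f*Vf + sigma_m*(1-Vf) = 3366*0.37 + 47*0.63 = 1275.0 MPa

1275.0 MPa


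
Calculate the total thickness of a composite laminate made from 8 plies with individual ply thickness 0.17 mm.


h = n * t_ply = 8 * 0.17 = 1.36 mm

1.36 mm


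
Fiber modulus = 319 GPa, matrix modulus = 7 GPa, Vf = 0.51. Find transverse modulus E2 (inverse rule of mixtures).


1/E2 = Vf/Ef + (1-Vf)/Em = 0.51/319 + 0.49/7
E2 = 13.97 GPa

13.97 GPa


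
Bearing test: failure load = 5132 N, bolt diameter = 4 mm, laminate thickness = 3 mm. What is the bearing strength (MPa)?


sigma_br = F/(d*h) = 5132/(4*3) = 427.7 MPa

427.7 MPa


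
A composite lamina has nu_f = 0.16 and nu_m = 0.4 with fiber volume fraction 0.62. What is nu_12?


nu_12 = nu_f*Vf + nu_m*(1-Vf) = 0.16*0.62 + 0.4*0.38 = 0.2512

0.2512


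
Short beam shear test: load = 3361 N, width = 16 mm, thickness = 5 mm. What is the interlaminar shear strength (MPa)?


ILSS = 3F/(4bh) = 3*3361/(4*16*5) = 31.51 MPa

31.51 MPa


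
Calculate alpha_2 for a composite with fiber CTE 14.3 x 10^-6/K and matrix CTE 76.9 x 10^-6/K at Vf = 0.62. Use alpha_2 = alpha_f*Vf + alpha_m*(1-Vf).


alpha_2 = alpha_f*Vf + alpha_m*(1-Vf) = 14.3*0.62 + 76.9*0.38 = 38.1 x 10^-6/K

38.1 x 10^-6/K


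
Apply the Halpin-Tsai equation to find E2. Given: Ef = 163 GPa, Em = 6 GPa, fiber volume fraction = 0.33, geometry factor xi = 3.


eta = (Ef/Em - 1)/(Ef/Em + xi) = (27.1667 - 1)/(27.1667 + 3) = 0.8674
E2 = Em*(1+xi*eta*Vf)/(1-eta*Vf) = 15.62 GPa

15.62 GPa


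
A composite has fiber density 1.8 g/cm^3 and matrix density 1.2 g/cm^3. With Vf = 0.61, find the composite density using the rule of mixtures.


rho_c = rho_f*Vf + rho_m*(1-Vf) = 1.8*0.61 + 1.2*0.39 = 1.566 g/cm^3

1.566 g/cm^3


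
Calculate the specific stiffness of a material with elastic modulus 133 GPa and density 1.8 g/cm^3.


Specific stiffness = E/rho = 133/1.8 = 73.9 GPa/(g/cm^3)

73.9 GPa/(g/cm^3)


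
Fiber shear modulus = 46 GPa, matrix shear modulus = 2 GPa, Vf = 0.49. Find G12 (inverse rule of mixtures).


1/G12 = Vf/Gf + (1-Vf)/Gm = 0.49/46 + 0.51/2
G12 = 3.76 GPa

3.76 GPa


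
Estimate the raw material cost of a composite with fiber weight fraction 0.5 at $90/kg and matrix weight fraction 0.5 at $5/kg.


Cost = cost_f*Wf + cost_m*Wm = 90*0.5 + 5*0.5 = $47.5/kg

$47.5/kg


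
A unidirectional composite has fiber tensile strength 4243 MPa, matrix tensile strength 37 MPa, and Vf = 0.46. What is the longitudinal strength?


sigma_1 = sigma_f*Vf + sigma_m*(1-Vf) = 4243*0.46 + 37*0.54 = 1971.8 MPa

1971.8 MPa


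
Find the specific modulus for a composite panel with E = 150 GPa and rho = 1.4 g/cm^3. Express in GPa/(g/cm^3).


Specific stiffness = E/rho = 150/1.4 = 107.1 GPa/(g/cm^3)

107.1 GPa/(g/cm^3)


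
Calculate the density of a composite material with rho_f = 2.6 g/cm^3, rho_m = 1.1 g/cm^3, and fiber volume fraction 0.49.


rho_c = rho_f*Vf + rho_m*(1-Vf) = 2.6*0.49 + 1.1*0.51 = 1.835 g/cm^3

1.835 g/cm^3


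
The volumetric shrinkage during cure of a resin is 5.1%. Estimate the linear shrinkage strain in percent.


Linear shrinkage ≈ vol_shrink/3 = 5.1/3 = 1.7%

1.7%


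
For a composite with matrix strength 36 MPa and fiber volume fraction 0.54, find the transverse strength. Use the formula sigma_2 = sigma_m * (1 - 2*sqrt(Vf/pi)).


factor = 1 - 2*sqrt(0.54/pi) = 0.1708
sigma_2 = 36 * 0.1708 = 6.15 MPa

6.15 MPa
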